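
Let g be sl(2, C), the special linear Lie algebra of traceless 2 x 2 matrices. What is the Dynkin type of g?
A_1

This is sl(2), which has dimension 2^2 - 1 = 3 and rank 2 - 1 = 1 (a Cartan subalgebra is the diagonal traceless matrices). In the classification of classical Lie algebras, the special linear algebra sl(n+1) has type A_n; here n = 1, so the Dynkin diagram is a chain of 1 nodes with single edges (A_1). Hence the type is A_1.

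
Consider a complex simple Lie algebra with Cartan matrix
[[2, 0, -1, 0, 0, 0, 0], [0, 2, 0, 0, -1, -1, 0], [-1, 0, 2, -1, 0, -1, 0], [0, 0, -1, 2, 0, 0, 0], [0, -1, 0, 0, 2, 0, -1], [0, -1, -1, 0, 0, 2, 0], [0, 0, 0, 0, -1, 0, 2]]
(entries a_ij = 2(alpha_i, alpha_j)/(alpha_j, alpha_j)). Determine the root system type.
The matrix has rank 7 with 2's on the diagonal. Reading the off-diagonal entries as Dynkin edges (a single edge where a_ij = a_ji = -1; a double or triple edge where a_ij * a_ji = 2 or 3), the diagram is a chain of 5 nodes with a fork of two nodes at one end (D_7). One simple-root ordering that puts it in standard form is (alpha_7, alpha_5, alpha_2, alpha_6, alpha_3, alpha_1, alpha_4). So the algebra is type D_7, i.e. so(14).

D_7 (so(14))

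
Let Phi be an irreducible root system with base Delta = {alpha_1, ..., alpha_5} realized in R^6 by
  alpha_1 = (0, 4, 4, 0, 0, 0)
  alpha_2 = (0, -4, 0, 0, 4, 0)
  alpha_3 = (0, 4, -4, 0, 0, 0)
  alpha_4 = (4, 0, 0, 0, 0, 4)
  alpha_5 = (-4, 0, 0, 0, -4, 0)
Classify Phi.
D_5 (so(10))

Compute the Cartan integers a_ij = 2(alpha_i, alpha_j)/(alpha_j, alpha_j); the resulting 5x5 Cartan matrix is
[[2, -1, 0, 0, 0], [-1, 2, -1, 0, -1], [0, -1, 2, 0, 0], [0, 0, 0, 2, -1], [0, -1, 0, -1, 2]].
All simple roots have the same length, so the diagram is simply laced. The associated Dynkin diagram is a chain of 3 nodes with a fork of two nodes at one end (D_5), so the type is D_5 (the algebra so(10)).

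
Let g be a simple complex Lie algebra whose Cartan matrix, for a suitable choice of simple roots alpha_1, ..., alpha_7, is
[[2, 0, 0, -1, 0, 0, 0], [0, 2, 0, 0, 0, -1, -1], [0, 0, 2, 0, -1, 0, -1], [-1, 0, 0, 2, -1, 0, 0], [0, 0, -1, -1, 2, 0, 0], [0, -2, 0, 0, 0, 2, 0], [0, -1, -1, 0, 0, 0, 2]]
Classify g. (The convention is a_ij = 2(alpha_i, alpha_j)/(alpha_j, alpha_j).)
The matrix has rank 7 with 2's on the diagonal. Reading the off-diagonal entries as Dynkin edges (a single edge where a_ij = a_ji = -1; a double or triple edge where a_ij * a_ji = 2 or 3), the diagram is a chain of 7 nodes with a double edge at one end; the terminal node there is the unique long simple root (C_7). One simple-root ordering that puts it in standard form is (alpha_1, alpha_4, alpha_5, alpha_3, alpha_7, alpha_2, alpha_6). So the algebra is type C_7, i.e. sp(14).

C_7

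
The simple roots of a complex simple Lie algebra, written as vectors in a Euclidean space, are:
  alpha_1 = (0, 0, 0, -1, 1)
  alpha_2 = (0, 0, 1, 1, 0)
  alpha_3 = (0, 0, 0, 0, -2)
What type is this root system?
Compute the Cartan integers a_ij = 2(alpha_i, alpha_j)/(alpha_j, alpha_j); the resulting 3x3 Cartan matrix is
[[2, -1, -1], [-1, 2, 0], [-2, 0, 2]].
The roots have two lengths (squared-length ratio 2:1); the short ones are alpha_{1,2}. The associated Dynkin diagram is a chain of 3 nodes with a double edge at one end; the terminal node there is the unique long simple root (C_3), so the type is C_3 (the algebra sp(6)).

C3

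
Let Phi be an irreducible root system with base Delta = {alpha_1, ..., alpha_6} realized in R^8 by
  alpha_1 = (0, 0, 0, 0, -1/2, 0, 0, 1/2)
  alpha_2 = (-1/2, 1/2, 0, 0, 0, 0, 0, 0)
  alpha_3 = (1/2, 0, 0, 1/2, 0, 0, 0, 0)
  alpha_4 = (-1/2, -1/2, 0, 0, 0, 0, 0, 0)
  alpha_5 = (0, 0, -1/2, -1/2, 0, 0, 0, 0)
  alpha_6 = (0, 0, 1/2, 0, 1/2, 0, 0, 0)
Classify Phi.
Compute the Cartan integers a_ij = 2(alpha_i, alpha_j)/(alpha_j, alpha_j); the resulting 6x6 Cartan matrix is
[[2, 0, 0, 0, 0, -1], [0, 2, -1, 0, 0, 0], [0, -1, 2, -1, -1, 0], [0, 0, -1, 2, 0, 0], [0, 0, -1, 0, 2, -1], [-1, 0, 0, 0, -1, 2]].
All simple roots have the same length, so the diagram is simply laced. The associated Dynkin diagram is a chain of 4 nodes with a fork of two nodes at one end (D_6), so the type is D_6 (the algebra so(12)).

type D_6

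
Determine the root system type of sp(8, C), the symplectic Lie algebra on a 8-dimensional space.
This is sp(8), which has dimension 8(8+1)/2 = 36 and rank 8/2 = 4. In the classification of classical Lie algebras, the symplectic algebra sp(2n) has type C_n; here n = 4, so the Dynkin diagram is a chain of 4 nodes with a double edge at one end; the terminal node there is the unique long simple root (C_4). Hence the type is C_4.

type C_4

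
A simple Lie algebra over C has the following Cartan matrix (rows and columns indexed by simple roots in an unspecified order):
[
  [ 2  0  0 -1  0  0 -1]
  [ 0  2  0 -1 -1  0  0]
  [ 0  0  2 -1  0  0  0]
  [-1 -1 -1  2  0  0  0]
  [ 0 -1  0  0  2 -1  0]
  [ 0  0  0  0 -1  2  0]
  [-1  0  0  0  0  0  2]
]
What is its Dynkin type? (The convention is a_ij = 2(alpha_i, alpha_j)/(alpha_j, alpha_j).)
The matrix has rank 7 with 2's on the diagonal. Reading the off-diagonal entries as Dynkin edges (a single edge where a_ij = a_ji = -1; a double or triple edge where a_ij * a_ji = 2 or 3), the diagram is a chain of 6 nodes with one extra node attached to the third node from one end (E_7). One simple-root ordering that puts it in standard form is (alpha_7, alpha_3, alpha_1, alpha_4, alpha_2, alpha_5, alpha_6). So the algebra is type E_7.

type E_7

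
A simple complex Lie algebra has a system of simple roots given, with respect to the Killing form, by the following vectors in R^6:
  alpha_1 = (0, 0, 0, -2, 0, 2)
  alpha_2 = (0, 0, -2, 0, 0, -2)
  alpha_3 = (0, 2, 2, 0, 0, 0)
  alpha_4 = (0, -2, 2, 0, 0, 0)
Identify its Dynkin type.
type D_4

Compute the Cartan integers a_ij = 2(alpha_i, alpha_j)/(alpha_j, alpha_j); the resulting 4x4 Cartan matrix is
[[2, -1, 0, 0], [-1, 2, -1, -1], [0, -1, 2, 0], [0, -1, 0, 2]].
All simple roots have the same length, so the diagram is simply laced. The associated Dynkin diagram is a chain of 2 nodes with a fork of two nodes at one end (D_4), so the type is D_4 (the algebra so(8)).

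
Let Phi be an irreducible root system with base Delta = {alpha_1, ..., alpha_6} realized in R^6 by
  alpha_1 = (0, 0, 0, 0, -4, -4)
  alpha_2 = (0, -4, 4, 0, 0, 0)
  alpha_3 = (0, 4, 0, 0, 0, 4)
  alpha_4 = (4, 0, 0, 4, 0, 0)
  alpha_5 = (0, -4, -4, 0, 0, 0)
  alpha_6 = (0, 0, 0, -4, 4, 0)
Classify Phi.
Compute the Cartan integers a_ij = 2(alpha_i, alpha_j)/(alpha_j, alpha_j); the resulting 6x6 Cartan matrix is
[[2, 0, -1, 0, 0, -1], [0, 2, -1, 0, 0, 0], [-1, -1, 2, 0, -1, 0], [0, 0, 0, 2, 0, -1], [0, 0, -1, 0, 2, 0], [-1, 0, 0, -1, 0, 2]].
All simple roots have the same length, so the diagram is simply laced. The associated Dynkin diagram is a chain of 4 nodes with a fork of two nodes at one end (D_6), so the type is D_6 (the algebra so(12)).

type D_6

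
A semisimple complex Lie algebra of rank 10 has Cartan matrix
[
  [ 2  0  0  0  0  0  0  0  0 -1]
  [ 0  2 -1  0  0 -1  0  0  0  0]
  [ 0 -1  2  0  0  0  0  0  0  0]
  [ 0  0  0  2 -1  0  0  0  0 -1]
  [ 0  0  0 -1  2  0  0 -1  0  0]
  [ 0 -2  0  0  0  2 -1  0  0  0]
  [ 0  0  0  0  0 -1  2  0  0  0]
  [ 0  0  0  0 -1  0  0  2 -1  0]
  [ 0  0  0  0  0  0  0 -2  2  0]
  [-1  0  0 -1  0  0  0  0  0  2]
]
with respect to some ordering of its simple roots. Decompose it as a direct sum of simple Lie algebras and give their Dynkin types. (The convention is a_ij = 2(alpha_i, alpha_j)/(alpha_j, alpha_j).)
The diagram associated to this matrix has two connected components: the simple roots {alpha_1, alpha_4, alpha_5, alpha_8, alpha_9, alpha_10} form a chain of 6 nodes with a double edge at one end; the terminal node there is the unique long simple root (C_6), and {alpha_2, alpha_3, alpha_6, alpha_7} form a chain of 4 nodes with a double edge between the middle two (F_4). A semisimple Lie algebra decomposes uniquely as the direct sum of simple ideals, one per connected component of its Dynkin diagram, so g ≅ C_6 ⊕ F_4 (dimension 78 + 52 = 130).

type C_6 + type F_4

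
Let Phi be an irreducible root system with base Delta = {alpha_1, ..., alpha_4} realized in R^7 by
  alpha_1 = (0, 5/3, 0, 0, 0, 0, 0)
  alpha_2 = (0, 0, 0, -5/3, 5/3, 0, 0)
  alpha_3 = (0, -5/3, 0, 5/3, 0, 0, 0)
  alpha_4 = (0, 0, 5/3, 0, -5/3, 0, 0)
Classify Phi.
type B_4

Compute the Cartan integers a_ij = 2(alpha_i, alpha_j)/(alpha_j, alpha_j); the resulting 4x4 Cartan matrix is
[[2, 0, -1, 0], [0, 2, -1, -1], [-2, -1, 2, 0], [0, -1, 0, 2]].
The roots have two lengths (squared-length ratio 2:1); the short ones are alpha_{1}. The associated Dynkin diagram is a chain of 4 nodes with a double edge at one end; the terminal node there is the unique short simple root (B_4), so the type is B_4 (the algebra so(9)).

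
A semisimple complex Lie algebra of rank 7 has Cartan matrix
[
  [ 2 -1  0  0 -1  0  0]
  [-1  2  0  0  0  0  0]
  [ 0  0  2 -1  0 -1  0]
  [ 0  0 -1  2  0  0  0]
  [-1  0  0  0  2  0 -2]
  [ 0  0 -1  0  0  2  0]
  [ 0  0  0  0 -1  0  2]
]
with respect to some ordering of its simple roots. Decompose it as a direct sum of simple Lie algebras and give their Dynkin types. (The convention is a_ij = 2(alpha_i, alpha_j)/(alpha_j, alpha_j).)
A3 + B4

The diagram associated to this matrix has two connected components: the simple roots {alpha_3, alpha_4, alpha_6} form a chain of 3 nodes with single edges (A_3), and {alpha_1, alpha_2, alpha_5, alpha_7} form a chain of 4 nodes with a double edge at one end; the terminal node there is the unique short simple root (B_4). A semisimple Lie algebra decomposes uniquely as the direct sum of simple ideals, one per connected component of its Dynkin diagram, so g ≅ A_3 ⊕ B_4 (dimension 15 + 36 = 51).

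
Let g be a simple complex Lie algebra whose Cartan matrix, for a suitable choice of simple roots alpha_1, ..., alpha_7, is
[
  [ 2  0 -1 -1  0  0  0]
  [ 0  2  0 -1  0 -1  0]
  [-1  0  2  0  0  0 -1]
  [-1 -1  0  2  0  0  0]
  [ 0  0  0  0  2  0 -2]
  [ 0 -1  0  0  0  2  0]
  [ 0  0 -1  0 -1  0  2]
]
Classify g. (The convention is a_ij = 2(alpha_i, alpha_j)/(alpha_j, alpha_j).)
The matrix has rank 7 with 2's on the diagonal. Reading the off-diagonal entries as Dynkin edges (a single edge where a_ij = a_ji = -1; a double or triple edge where a_ij * a_ji = 2 or 3), the diagram is a chain of 7 nodes with a double edge at one end; the terminal node there is the unique long simple root (C_7). One simple-root ordering that puts it in standard form is (alpha_6, alpha_2, alpha_4, alpha_1, alpha_3, alpha_7, alpha_5). So the algebra is type C_7, i.e. sp(14).

C_7 (sp(14))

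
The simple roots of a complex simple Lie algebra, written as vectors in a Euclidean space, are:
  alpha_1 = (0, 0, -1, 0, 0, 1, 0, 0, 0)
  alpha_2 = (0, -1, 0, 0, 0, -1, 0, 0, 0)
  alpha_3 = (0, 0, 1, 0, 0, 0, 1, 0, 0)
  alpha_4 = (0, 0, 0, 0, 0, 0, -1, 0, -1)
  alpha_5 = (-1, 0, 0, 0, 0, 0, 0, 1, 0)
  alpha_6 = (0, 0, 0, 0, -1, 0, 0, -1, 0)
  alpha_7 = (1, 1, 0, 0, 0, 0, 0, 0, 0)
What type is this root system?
Compute the Cartan integers a_ij = 2(alpha_i, alpha_j)/(alpha_j, alpha_j); the resulting 7x7 Cartan matrix is
[[2, -1, -1, 0, 0, 0, 0], [-1, 2, 0, 0, 0, 0, -1], [-1, 0, 2, -1, 0, 0, 0], [0, 0, -1, 2, 0, 0, 0], [0, 0, 0, 0, 2, -1, -1], [0, 0, 0, 0, -1, 2, 0], [0, -1, 0, 0, -1, 0, 2]].
All simple roots have the same length, so the diagram is simply laced. The associated Dynkin diagram is a chain of 7 nodes with single edges (A_7), so the type is A_7 (the algebra sl(8)).

A_7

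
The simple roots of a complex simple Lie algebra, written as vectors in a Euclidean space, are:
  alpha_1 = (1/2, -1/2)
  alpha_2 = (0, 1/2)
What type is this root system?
B2

Compute the Cartan integers a_ij = 2(alpha_i, alpha_j)/(alpha_j, alpha_j); the resulting 2x2 Cartan matrix is
[[2, -2], [-1, 2]].
The roots have two lengths (squared-length ratio 2:1); the short ones are alpha_{2}. The associated Dynkin diagram is a chain of 2 nodes with a double edge at one end; the terminal node there is the unique short simple root (B_2), so the type is B_2 (the algebra so(5)).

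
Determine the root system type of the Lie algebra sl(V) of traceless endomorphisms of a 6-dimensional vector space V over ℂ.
This is sl(6), which has dimension 6^2 - 1 = 35 and rank 6 - 1 = 5 (a Cartan subalgebra is the diagonal traceless matrices). In the classification of classical Lie algebras, the special linear algebra sl(n+1) has type A_n; here n = 5, so the Dynkin diagram is a chain of 5 nodes with single edges (A_5). Hence the type is A_5.

A_5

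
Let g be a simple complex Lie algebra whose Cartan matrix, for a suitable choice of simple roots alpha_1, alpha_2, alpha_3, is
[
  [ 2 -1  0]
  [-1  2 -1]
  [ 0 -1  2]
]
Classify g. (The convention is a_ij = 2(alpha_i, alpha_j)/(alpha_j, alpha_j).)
The matrix has rank 3 with 2's on the diagonal. Reading the off-diagonal entries as Dynkin edges (a single edge where a_ij = a_ji = -1; a double or triple edge where a_ij * a_ji = 2 or 3), the diagram is a chain of 3 nodes with single edges (A_3). One simple-root ordering that puts it in standard form is (alpha_1, alpha_2, alpha_3). So the algebra is type A_3, i.e. sl(4).

A3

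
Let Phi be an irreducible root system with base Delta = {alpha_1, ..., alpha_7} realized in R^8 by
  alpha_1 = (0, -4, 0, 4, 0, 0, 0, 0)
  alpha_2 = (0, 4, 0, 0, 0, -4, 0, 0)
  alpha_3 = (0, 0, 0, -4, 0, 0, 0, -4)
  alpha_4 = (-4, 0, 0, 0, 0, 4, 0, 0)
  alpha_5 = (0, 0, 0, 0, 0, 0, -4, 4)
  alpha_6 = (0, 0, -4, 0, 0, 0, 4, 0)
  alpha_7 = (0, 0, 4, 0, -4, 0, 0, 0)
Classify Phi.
Compute the Cartan integers a_ij = 2(alpha_i, alpha_j)/(alpha_j, alpha_j); the resulting 7x7 Cartan matrix is
[[2, -1, -1, 0, 0, 0, 0], [-1, 2, 0, -1, 0, 0, 0], [-1, 0, 2, 0, -1, 0, 0], [0, -1, 0, 2, 0, 0, 0], [0, 0, -1, 0, 2, -1, 0], [0, 0, 0, 0, -1, 2, -1], [0, 0, 0, 0, 0, -1, 2]].
All simple roots have the same length, so the diagram is simply laced. The associated Dynkin diagram is a chain of 7 nodes with single edges (A_7), so the type is A_7 (the algebra sl(8)).

type A_7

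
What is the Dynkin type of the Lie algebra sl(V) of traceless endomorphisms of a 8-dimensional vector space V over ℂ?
This is sl(8), which has dimension 8^2 - 1 = 63 and rank 8 - 1 = 7 (a Cartan subalgebra is the diagonal traceless matrices). In the classification of classical Lie algebras, the special linear algebra sl(n+1) has type A_n; here n = 7, so the Dynkin diagram is a chain of 7 nodes with single edges (A_7). Hence the type is A_7.

A_7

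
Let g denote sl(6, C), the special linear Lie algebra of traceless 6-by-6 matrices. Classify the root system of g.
This is sl(6), which has dimension 6^2 - 1 = 35 and rank 6 - 1 = 5 (a Cartan subalgebra is the diagonal traceless matrices). In the classification of classical Lie algebras, the special linear algebra sl(n+1) has type A_n; here n = 5, so the Dynkin diagram is a chain of 5 nodes with single edges (A_5). Hence the type is A_5.

type A_5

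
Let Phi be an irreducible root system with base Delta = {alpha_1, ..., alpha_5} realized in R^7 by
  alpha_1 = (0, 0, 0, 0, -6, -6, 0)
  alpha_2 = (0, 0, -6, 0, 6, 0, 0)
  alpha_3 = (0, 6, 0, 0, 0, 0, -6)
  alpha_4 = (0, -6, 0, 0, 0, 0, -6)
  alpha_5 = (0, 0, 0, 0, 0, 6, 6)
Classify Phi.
Compute the Cartan integers a_ij = 2(alpha_i, alpha_j)/(alpha_j, alpha_j); the resulting 5x5 Cartan matrix is
[[2, -1, 0, 0, -1], [-1, 2, 0, 0, 0], [0, 0, 2, 0, -1], [0, 0, 0, 2, -1], [-1, 0, -1, -1, 2]].
All simple roots have the same length, so the diagram is simply laced. The associated Dynkin diagram is a chain of 3 nodes with a fork of two nodes at one end (D_5), so the type is D_5 (the algebra so(10)).

D_5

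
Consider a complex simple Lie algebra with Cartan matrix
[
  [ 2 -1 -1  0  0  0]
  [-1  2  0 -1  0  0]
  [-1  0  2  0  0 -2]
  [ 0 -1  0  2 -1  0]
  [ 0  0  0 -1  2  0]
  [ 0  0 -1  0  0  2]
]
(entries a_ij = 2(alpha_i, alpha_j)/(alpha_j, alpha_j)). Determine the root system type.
B6

The matrix has rank 6 with 2's on the diagonal. Reading the off-diagonal entries as Dynkin edges (a single edge where a_ij = a_ji = -1; a double or triple edge where a_ij * a_ji = 2 or 3), the diagram is a chain of 6 nodes with a double edge at one end; the terminal node there is the unique short simple root (B_6). One simple-root ordering that puts it in standard form is (alpha_5, alpha_4, alpha_2, alpha_1, alpha_3, alpha_6). So the algebra is type B_6, i.e. so(13).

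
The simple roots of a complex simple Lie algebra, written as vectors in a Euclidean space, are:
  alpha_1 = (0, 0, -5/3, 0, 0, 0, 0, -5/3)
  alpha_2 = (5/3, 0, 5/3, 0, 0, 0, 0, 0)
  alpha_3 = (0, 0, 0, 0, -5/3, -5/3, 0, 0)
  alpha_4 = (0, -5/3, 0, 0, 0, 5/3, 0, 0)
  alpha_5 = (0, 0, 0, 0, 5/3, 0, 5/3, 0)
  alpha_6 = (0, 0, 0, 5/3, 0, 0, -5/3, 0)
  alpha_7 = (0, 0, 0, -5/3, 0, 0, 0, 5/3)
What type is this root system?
type A_7

Compute the Cartan integers a_ij = 2(alpha_i, alpha_j)/(alpha_j, alpha_j); the resulting 7x7 Cartan matrix is
[[2, -1, 0, 0, 0, 0, -1], [-1, 2, 0, 0, 0, 0, 0], [0, 0, 2, -1, -1, 0, 0], [0, 0, -1, 2, 0, 0, 0], [0, 0, -1, 0, 2, -1, 0], [0, 0, 0, 0, -1, 2, -1], [-1, 0, 0, 0, 0, -1, 2]].
All simple roots have the same length, so the diagram is simply laced. The associated Dynkin diagram is a chain of 7 nodes with single edges (A_7), so the type is A_7 (the algebra sl(8)).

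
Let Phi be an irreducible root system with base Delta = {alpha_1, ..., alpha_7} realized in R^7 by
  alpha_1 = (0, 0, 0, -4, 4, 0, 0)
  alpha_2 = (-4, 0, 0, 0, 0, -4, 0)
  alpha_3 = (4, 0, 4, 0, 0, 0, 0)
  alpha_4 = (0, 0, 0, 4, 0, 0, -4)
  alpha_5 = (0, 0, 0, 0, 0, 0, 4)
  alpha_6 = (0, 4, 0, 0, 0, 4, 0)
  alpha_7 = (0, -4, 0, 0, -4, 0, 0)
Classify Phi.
Compute the Cartan integers a_ij = 2(alpha_i, alpha_j)/(alpha_j, alpha_j); the resulting 7x7 Cartan matrix is
[[2, 0, 0, -1, 0, 0, -1], [0, 2, -1, 0, 0, -1, 0], [0, -1, 2, 0, 0, 0, 0], [-1, 0, 0, 2, -2, 0, 0], [0, 0, 0, -1, 2, 0, 0], [0, -1, 0, 0, 0, 2, -1], [-1, 0, 0, 0, 0, -1, 2]].
The roots have two lengths (squared-length ratio 2:1); the short ones are alpha_{5}. The associated Dynkin diagram is a chain of 7 nodes with a double edge at one end; the terminal node there is the unique short simple root (B_7), so the type is B_7 (the algebra so(15)).

B_7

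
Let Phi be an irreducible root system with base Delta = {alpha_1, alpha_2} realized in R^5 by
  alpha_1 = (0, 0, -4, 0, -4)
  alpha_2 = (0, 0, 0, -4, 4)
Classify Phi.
A_2

Compute the Cartan integers a_ij = 2(alpha_i, alpha_j)/(alpha_j, alpha_j); the resulting 2x2 Cartan matrix is
[[2, -1], [-1, 2]].
All simple roots have the same length, so the diagram is simply laced. The associated Dynkin diagram is a chain of 2 nodes with single edges (A_2), so the type is A_2 (the algebra sl(3)).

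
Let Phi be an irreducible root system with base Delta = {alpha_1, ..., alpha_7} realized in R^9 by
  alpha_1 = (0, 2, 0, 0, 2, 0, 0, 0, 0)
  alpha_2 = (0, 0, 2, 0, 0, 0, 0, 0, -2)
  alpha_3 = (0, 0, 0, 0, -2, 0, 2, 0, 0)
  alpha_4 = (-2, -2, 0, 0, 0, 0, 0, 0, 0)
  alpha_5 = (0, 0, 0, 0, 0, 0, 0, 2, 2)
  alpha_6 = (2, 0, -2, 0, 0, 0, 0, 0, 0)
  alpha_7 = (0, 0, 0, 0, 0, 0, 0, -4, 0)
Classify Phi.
type C_7

Compute the Cartan integers a_ij = 2(alpha_i, alpha_j)/(alpha_j, alpha_j); the resulting 7x7 Cartan matrix is
[[2, 0, -1, -1, 0, 0, 0], [0, 2, 0, 0, -1, -1, 0], [-1, 0, 2, 0, 0, 0, 0], [-1, 0, 0, 2, 0, -1, 0], [0, -1, 0, 0, 2, 0, -1], [0, -1, 0, -1, 0, 2, 0], [0, 0, 0, 0, -2, 0, 2]].
The roots have two lengths (squared-length ratio 2:1); the short ones are alpha_{1,2,3,4,5,6}. The associated Dynkin diagram is a chain of 7 nodes with a double edge at one end; the terminal node there is the unique long simple root (C_7), so the type is C_7 (the algebra sp(14)).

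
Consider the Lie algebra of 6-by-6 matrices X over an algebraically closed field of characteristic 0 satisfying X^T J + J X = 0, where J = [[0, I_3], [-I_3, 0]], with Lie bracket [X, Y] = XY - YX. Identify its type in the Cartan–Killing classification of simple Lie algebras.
This is sp(6), which has dimension 6(6+1)/2 = 21 and rank 6/2 = 3. In the classification of classical Lie algebras, the symplectic algebra sp(2n) has type C_n; here n = 3, so the Dynkin diagram is a chain of 3 nodes with a double edge at one end; the terminal node there is the unique long simple root (C_3). Hence the type is C_3.

C_3 (sp(6))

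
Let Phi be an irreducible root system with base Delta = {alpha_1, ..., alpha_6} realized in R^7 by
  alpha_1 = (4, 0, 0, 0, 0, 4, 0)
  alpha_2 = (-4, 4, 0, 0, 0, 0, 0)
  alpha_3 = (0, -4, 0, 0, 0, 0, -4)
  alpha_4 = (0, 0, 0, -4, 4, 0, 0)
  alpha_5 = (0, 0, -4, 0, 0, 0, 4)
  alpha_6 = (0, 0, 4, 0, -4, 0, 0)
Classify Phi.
Compute the Cartan integers a_ij = 2(alpha_i, alpha_j)/(alpha_j, alpha_j); the resulting 6x6 Cartan matrix is
[[2, -1, 0, 0, 0, 0], [-1, 2, -1, 0, 0, 0], [0, -1, 2, 0, -1, 0], [0, 0, 0, 2, 0, -1], [0, 0, -1, 0, 2, -1], [0, 0, 0, -1, -1, 2]].
All simple roots have the same length, so the diagram is simply laced. The associated Dynkin diagram is a chain of 6 nodes with single edges (A_6), so the type is A_6 (the algebra sl(7)).

A_6 (sl(7))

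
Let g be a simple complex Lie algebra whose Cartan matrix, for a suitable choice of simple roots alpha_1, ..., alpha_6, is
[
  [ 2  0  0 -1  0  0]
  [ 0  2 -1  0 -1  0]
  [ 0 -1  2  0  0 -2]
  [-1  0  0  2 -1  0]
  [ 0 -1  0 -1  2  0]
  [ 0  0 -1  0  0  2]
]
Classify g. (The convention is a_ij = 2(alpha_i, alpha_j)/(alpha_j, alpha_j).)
B6

The matrix has rank 6 with 2's on the diagonal. Reading the off-diagonal entries as Dynkin edges (a single edge where a_ij = a_ji = -1; a double or triple edge where a_ij * a_ji = 2 or 3), the diagram is a chain of 6 nodes with a double edge at one end; the terminal node there is the unique short simple root (B_6). One simple-root ordering that puts it in standard form is (alpha_1, alpha_4, alpha_5, alpha_2, alpha_3, alpha_6). So the algebra is type B_6, i.e. so(13).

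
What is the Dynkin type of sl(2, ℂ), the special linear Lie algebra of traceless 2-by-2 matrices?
This is sl(2), which has dimension 2^2 - 1 = 3 and rank 2 - 1 = 1 (a Cartan subalgebra is the diagonal traceless matrices). In the classification of classical Lie algebras, the special linear algebra sl(n+1) has type A_n; here n = 1, so the Dynkin diagram is a chain of 1 nodes with single edges (A_1). Hence the type is A_1.

A1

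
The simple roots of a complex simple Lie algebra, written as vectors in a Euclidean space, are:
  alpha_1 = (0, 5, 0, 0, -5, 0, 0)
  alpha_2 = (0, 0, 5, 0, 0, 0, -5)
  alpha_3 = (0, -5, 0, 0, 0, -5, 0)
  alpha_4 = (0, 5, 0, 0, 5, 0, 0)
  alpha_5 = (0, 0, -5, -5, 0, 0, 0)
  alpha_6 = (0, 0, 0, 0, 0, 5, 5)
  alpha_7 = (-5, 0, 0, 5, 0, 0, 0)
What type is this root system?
D7

Compute the Cartan integers a_ij = 2(alpha_i, alpha_j)/(alpha_j, alpha_j); the resulting 7x7 Cartan matrix is
[[2, 0, -1, 0, 0, 0, 0], [0, 2, 0, 0, -1, -1, 0], [-1, 0, 2, -1, 0, -1, 0], [0, 0, -1, 2, 0, 0, 0], [0, -1, 0, 0, 2, 0, -1], [0, -1, -1, 0, 0, 2, 0], [0, 0, 0, 0, -1, 0, 2]].
All simple roots have the same length, so the diagram is simply laced. The associated Dynkin diagram is a chain of 5 nodes with a fork of two nodes at one end (D_7), so the type is D_7 (the algebra so(14)).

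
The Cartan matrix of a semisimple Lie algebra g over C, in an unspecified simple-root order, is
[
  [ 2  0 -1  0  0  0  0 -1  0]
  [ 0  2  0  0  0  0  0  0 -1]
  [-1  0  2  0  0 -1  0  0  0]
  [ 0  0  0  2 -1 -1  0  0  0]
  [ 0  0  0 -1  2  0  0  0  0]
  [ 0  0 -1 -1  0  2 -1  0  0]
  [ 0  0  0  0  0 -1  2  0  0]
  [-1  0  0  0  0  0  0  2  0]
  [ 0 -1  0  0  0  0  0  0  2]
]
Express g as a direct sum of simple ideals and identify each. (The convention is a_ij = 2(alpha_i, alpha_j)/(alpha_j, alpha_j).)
A_2 ⊕ E_7

The diagram associated to this matrix has two connected components: the simple roots {alpha_2, alpha_9} form a chain of 2 nodes with single edges (A_2), and {alpha_1, alpha_3, alpha_4, alpha_5, alpha_6, alpha_7, alpha_8} form a chain of 6 nodes with one extra node attached to the third node from one end (E_7). A semisimple Lie algebra decomposes uniquely as the direct sum of simple ideals, one per connected component of its Dynkin diagram, so g ≅ A_2 ⊕ E_7 (dimension 8 + 133 = 141).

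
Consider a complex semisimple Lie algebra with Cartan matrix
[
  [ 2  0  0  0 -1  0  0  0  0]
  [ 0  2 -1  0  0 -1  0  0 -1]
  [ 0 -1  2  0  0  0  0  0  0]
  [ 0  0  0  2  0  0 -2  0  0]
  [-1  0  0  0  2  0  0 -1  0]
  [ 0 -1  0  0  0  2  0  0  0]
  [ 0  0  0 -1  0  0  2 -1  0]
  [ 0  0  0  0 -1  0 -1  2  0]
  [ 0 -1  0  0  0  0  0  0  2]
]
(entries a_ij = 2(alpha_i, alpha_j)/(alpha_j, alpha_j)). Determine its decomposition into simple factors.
C_5 ⊕ D_4

The diagram associated to this matrix has two connected components: the simple roots {alpha_1, alpha_4, alpha_5, alpha_7, alpha_8} form a chain of 5 nodes with a double edge at one end; the terminal node there is the unique long simple root (C_5), and {alpha_2, alpha_3, alpha_6, alpha_9} form a chain of 2 nodes with a fork of two nodes at one end (D_4). A semisimple Lie algebra decomposes uniquely as the direct sum of simple ideals, one per connected component of its Dynkin diagram, so g ≅ C_5 ⊕ D_4 (dimension 55 + 28 = 83).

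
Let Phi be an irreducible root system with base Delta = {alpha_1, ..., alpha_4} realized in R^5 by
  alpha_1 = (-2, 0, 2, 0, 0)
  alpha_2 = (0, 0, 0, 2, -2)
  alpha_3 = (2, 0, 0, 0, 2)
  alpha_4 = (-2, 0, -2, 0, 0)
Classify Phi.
D_4 (so(8))

Compute the Cartan integers a_ij = 2(alpha_i, alpha_j)/(alpha_j, alpha_j); the resulting 4x4 Cartan matrix is
[[2, 0, -1, 0], [0, 2, -1, 0], [-1, -1, 2, -1], [0, 0, -1, 2]].
All simple roots have the same length, so the diagram is simply laced. The associated Dynkin diagram is a chain of 2 nodes with a fork of two nodes at one end (D_4), so the type is D_4 (the algebra so(8)).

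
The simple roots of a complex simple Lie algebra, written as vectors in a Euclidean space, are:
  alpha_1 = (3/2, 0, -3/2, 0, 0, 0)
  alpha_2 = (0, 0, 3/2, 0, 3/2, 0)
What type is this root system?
Compute the Cartan integers a_ij = 2(alpha_i, alpha_j)/(alpha_j, alpha_j); the resulting 2x2 Cartan matrix is
[[2, -1], [-1, 2]].
All simple roots have the same length, so the diagram is simply laced. The associated Dynkin diagram is a chain of 2 nodes with single edges (A_2), so the type is A_2 (the algebra sl(3)).

type A_2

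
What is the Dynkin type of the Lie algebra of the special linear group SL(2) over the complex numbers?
This is sl(2), which has dimension 2^2 - 1 = 3 and rank 2 - 1 = 1 (a Cartan subalgebra is the diagonal traceless matrices). In the classification of classical Lie algebras, the special linear algebra sl(n+1) has type A_n; here n = 1, so the Dynkin diagram is a chain of 1 nodes with single edges (A_1). Hence the type is A_1.

A_1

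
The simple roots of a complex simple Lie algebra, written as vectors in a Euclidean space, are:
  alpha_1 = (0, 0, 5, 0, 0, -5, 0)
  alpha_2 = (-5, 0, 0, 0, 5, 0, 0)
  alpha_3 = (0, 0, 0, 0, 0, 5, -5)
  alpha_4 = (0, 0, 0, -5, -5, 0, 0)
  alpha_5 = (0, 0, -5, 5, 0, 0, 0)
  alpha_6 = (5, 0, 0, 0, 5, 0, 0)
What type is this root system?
type D_6

Compute the Cartan integers a_ij = 2(alpha_i, alpha_j)/(alpha_j, alpha_j); the resulting 6x6 Cartan matrix is
[[2, 0, -1, 0, -1, 0], [0, 2, 0, -1, 0, 0], [-1, 0, 2, 0, 0, 0], [0, -1, 0, 2, -1, -1], [-1, 0, 0, -1, 2, 0], [0, 0, 0, -1, 0, 2]].
All simple roots have the same length, so the diagram is simply laced. The associated Dynkin diagram is a chain of 4 nodes with a fork of two nodes at one end (D_6), so the type is D_6 (the algebra so(12)).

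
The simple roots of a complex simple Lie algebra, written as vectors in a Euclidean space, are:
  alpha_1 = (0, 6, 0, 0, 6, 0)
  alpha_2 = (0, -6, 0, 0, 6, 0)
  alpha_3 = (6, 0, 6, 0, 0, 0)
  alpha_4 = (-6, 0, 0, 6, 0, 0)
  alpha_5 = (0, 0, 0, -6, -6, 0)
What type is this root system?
Compute the Cartan integers a_ij = 2(alpha_i, alpha_j)/(alpha_j, alpha_j); the resulting 5x5 Cartan matrix is
[[2, 0, 0, 0, -1], [0, 2, 0, 0, -1], [0, 0, 2, -1, 0], [0, 0, -1, 2, -1], [-1, -1, 0, -1, 2]].
All simple roots have the same length, so the diagram is simply laced. The associated Dynkin diagram is a chain of 3 nodes with a fork of two nodes at one end (D_5), so the type is D_5 (the algebra so(10)).

D_5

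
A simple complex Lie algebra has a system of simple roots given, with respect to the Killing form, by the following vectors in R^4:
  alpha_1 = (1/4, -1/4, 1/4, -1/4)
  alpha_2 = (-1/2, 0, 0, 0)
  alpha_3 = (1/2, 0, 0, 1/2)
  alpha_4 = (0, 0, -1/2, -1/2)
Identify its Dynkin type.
Compute the Cartan integers a_ij = 2(alpha_i, alpha_j)/(alpha_j, alpha_j); the resulting 4x4 Cartan matrix is
[[2, -1, 0, 0], [-1, 2, -1, 0], [0, -2, 2, -1], [0, 0, -1, 2]].
The roots have two lengths (squared-length ratio 2:1); the short ones are alpha_{1,2}. The associated Dynkin diagram is a chain of 4 nodes with a double edge between the middle two (F_4), so the type is F_4.

type F_4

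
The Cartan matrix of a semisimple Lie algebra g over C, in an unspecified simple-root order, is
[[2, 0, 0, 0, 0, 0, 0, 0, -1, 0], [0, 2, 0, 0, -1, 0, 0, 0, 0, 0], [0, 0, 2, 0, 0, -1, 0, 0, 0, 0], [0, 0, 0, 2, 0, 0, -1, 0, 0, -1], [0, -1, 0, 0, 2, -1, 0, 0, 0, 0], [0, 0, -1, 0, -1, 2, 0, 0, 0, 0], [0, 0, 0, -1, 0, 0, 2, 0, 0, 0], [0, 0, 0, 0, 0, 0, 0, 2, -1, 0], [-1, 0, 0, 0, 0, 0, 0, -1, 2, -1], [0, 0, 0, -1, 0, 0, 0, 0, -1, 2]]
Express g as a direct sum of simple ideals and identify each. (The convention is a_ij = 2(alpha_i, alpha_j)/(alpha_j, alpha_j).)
type A_4 + type D_6

The diagram associated to this matrix has two connected components: the simple roots {alpha_2, alpha_3, alpha_5, alpha_6} form a chain of 4 nodes with single edges (A_4), and {alpha_1, alpha_4, alpha_7, alpha_8, alpha_9, alpha_10} form a chain of 4 nodes with a fork of two nodes at one end (D_6). A semisimple Lie algebra decomposes uniquely as the direct sum of simple ideals, one per connected component of its Dynkin diagram, so g ≅ A_4 ⊕ D_6 (dimension 24 + 66 = 90).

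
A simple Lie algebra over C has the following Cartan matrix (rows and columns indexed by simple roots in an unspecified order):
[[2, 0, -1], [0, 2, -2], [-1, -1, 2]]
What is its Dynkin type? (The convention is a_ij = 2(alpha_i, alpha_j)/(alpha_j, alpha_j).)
The matrix has rank 3 with 2's on the diagonal. Reading the off-diagonal entries as Dynkin edges (a single edge where a_ij = a_ji = -1; a double or triple edge where a_ij * a_ji = 2 or 3), the diagram is a chain of 3 nodes with a double edge at one end; the terminal node there is the unique long simple root (C_3). One simple-root ordering that puts it in standard form is (alpha_1, alpha_3, alpha_2). So the algebra is type C_3, i.e. sp(6).

C_3 (sp(6))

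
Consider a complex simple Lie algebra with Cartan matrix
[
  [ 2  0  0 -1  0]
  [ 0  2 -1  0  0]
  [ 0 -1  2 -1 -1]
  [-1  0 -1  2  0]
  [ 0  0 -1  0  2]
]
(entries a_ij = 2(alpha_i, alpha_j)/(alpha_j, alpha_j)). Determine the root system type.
type D_5

The matrix has rank 5 with 2's on the diagonal. Reading the off-diagonal entries as Dynkin edges (a single edge where a_ij = a_ji = -1; a double or triple edge where a_ij * a_ji = 2 or 3), the diagram is a chain of 3 nodes with a fork of two nodes at one end (D_5). One simple-root ordering that puts it in standard form is (alpha_1, alpha_4, alpha_3, alpha_2, alpha_5). So the algebra is type D_5, i.e. so(10).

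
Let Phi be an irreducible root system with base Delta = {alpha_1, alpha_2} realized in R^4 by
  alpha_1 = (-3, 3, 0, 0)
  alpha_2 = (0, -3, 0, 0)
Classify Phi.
Compute the Cartan integers a_ij = 2(alpha_i, alpha_j)/(alpha_j, alpha_j); the resulting 2x2 Cartan matrix is
[[2, -2], [-1, 2]].
The roots have two lengths (squared-length ratio 2:1); the short ones are alpha_{2}. The associated Dynkin diagram is a chain of 2 nodes with a double edge at one end; the terminal node there is the unique short simple root (B_2), so the type is B_2 (the algebra so(5)).

type B_2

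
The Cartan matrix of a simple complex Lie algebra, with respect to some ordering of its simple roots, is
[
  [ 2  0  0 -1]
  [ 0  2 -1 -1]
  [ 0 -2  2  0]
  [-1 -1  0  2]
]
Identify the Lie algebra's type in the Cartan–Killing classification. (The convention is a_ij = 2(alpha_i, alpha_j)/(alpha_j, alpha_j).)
The matrix has rank 4 with 2's on the diagonal. Reading the off-diagonal entries as Dynkin edges (a single edge where a_ij = a_ji = -1; a double or triple edge where a_ij * a_ji = 2 or 3), the diagram is a chain of 4 nodes with a double edge at one end; the terminal node there is the unique long simple root (C_4). One simple-root ordering that puts it in standard form is (alpha_1, alpha_4, alpha_2, alpha_3). So the algebra is type C_4, i.e. sp(8).

C_4 (sp(8))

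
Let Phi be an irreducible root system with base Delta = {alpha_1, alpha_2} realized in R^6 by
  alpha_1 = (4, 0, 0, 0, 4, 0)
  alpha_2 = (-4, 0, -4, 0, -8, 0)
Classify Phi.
G_2

Compute the Cartan integers a_ij = 2(alpha_i, alpha_j)/(alpha_j, alpha_j); the resulting 2x2 Cartan matrix is
[[2, -1], [-3, 2]].
The roots have two lengths (squared-length ratio 3:1); the short ones are alpha_{1}. The associated Dynkin diagram is two nodes joined by a triple edge (G_2), so the type is G_2.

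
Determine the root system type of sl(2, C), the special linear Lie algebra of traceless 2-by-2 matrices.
A_1 (sl(2))

This is sl(2), which has dimension 2^2 - 1 = 3 and rank 2 - 1 = 1 (a Cartan subalgebra is the diagonal traceless matrices). In the classification of classical Lie algebras, the special linear algebra sl(n+1) has type A_n; here n = 1, so the Dynkin diagram is a chain of 1 nodes with single edges (A_1). Hence the type is A_1.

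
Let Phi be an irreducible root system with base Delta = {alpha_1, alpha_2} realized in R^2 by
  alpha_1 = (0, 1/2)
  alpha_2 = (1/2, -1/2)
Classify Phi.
Compute the Cartan integers a_ij = 2(alpha_i, alpha_j)/(alpha_j, alpha_j); the resulting 2x2 Cartan matrix is
[[2, -1], [-2, 2]].
The roots have two lengths (squared-length ratio 2:1); the short ones are alpha_{1}. The associated Dynkin diagram is a chain of 2 nodes with a double edge at one end; the terminal node there is the unique short simple root (B_2), so the type is B_2 (the algebra so(5)).

B_2 (so(5))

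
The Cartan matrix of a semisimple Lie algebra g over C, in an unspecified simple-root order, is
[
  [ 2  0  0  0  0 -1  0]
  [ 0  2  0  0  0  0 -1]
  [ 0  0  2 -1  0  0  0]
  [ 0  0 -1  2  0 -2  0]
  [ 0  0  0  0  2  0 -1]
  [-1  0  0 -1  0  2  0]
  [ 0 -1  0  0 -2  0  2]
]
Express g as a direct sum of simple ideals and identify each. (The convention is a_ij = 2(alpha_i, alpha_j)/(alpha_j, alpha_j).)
type B_3 + type F_4

The diagram associated to this matrix has two connected components: the simple roots {alpha_2, alpha_5, alpha_7} form a chain of 3 nodes with a double edge at one end; the terminal node there is the unique short simple root (B_3), and {alpha_1, alpha_3, alpha_4, alpha_6} form a chain of 4 nodes with a double edge between the middle two (F_4). A semisimple Lie algebra decomposes uniquely as the direct sum of simple ideals, one per connected component of its Dynkin diagram, so g ≅ B_3 ⊕ F_4 (dimension 21 + 52 = 73).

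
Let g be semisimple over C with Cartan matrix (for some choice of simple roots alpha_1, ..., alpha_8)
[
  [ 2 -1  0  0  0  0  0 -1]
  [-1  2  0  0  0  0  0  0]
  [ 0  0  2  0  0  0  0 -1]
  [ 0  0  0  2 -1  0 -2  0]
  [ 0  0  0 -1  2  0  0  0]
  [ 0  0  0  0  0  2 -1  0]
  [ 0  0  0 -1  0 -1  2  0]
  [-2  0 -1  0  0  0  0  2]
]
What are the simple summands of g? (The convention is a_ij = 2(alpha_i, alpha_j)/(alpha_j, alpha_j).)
F_4 ⊕ F_4

The diagram associated to this matrix has two connected components: the simple roots {alpha_4, alpha_5, alpha_6, alpha_7} form a chain of 4 nodes with a double edge between the middle two (F_4), and {alpha_1, alpha_2, alpha_3, alpha_8} form a chain of 4 nodes with a double edge between the middle two (F_4). A semisimple Lie algebra decomposes uniquely as the direct sum of simple ideals, one per connected component of its Dynkin diagram, so g ≅ F_4 ⊕ F_4 (dimension 52 + 52 = 104).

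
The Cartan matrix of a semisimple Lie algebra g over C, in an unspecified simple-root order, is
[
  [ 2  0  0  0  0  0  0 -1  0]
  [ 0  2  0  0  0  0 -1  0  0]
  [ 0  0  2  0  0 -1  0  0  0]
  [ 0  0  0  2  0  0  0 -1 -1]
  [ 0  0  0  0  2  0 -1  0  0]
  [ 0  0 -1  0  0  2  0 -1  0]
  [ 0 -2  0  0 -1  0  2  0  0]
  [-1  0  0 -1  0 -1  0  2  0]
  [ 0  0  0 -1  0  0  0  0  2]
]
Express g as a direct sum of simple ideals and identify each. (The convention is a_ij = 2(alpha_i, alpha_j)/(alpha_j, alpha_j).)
The diagram associated to this matrix has two connected components: the simple roots {alpha_2, alpha_5, alpha_7} form a chain of 3 nodes with a double edge at one end; the terminal node there is the unique short simple root (B_3), and {alpha_1, alpha_3, alpha_4, alpha_6, alpha_8, alpha_9} form a chain of 5 nodes with one extra node attached to the third node from one end (E_6). A semisimple Lie algebra decomposes uniquely as the direct sum of simple ideals, one per connected component of its Dynkin diagram, so g ≅ B_3 ⊕ E_6 (dimension 21 + 78 = 99).

type B_3 + type E_6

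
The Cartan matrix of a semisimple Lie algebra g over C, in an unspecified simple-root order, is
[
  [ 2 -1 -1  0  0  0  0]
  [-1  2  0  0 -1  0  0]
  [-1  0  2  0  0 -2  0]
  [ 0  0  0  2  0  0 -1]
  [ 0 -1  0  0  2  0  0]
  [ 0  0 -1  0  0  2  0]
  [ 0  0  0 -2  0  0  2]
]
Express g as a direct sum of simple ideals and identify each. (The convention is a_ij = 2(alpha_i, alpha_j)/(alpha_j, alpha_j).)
The diagram associated to this matrix has two connected components: the simple roots {alpha_4, alpha_7} form a chain of 2 nodes with a double edge at one end; the terminal node there is the unique short simple root (B_2), and {alpha_1, alpha_2, alpha_3, alpha_5, alpha_6} form a chain of 5 nodes with a double edge at one end; the terminal node there is the unique short simple root (B_5). A semisimple Lie algebra decomposes uniquely as the direct sum of simple ideals, one per connected component of its Dynkin diagram, so g ≅ B_2 ⊕ B_5 (dimension 10 + 55 = 65).

type B_2 + type B_5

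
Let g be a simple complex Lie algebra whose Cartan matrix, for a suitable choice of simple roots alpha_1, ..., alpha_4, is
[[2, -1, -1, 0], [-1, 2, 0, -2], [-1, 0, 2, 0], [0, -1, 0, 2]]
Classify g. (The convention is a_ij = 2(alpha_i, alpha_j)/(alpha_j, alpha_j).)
type B_4

The matrix has rank 4 with 2's on the diagonal. Reading the off-diagonal entries as Dynkin edges (a single edge where a_ij = a_ji = -1; a double or triple edge where a_ij * a_ji = 2 or 3), the diagram is a chain of 4 nodes with a double edge at one end; the terminal node there is the unique short simple root (B_4). One simple-root ordering that puts it in standard form is (alpha_3, alpha_1, alpha_2, alpha_4). So the algebra is type B_4, i.e. so(9).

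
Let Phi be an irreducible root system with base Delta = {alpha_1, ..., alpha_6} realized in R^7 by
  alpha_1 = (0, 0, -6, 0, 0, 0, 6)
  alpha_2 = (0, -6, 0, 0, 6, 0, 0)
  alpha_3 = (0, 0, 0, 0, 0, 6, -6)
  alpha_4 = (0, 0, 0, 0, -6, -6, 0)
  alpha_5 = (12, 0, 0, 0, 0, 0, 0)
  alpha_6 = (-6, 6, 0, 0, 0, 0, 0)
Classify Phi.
Compute the Cartan integers a_ij = 2(alpha_i, alpha_j)/(alpha_j, alpha_j); the resulting 6x6 Cartan matrix is
[[2, 0, -1, 0, 0, 0], [0, 2, 0, -1, 0, -1], [-1, 0, 2, -1, 0, 0], [0, -1, -1, 2, 0, 0], [0, 0, 0, 0, 2, -2], [0, -1, 0, 0, -1, 2]].
The roots have two lengths (squared-length ratio 2:1); the short ones are alpha_{1,2,3,4,6}. The associated Dynkin diagram is a chain of 6 nodes with a double edge at one end; the terminal node there is the unique long simple root (C_6), so the type is C_6 (the algebra sp(12)).

type C_6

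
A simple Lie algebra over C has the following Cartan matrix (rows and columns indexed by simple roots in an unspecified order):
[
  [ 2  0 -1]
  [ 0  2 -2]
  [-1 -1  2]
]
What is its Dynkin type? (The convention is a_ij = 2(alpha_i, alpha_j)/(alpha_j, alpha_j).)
The matrix has rank 3 with 2's on the diagonal. Reading the off-diagonal entries as Dynkin edges (a single edge where a_ij = a_ji = -1; a double or triple edge where a_ij * a_ji = 2 or 3), the diagram is a chain of 3 nodes with a double edge at one end; the terminal node there is the unique long simple root (C_3). One simple-root ordering that puts it in standard form is (alpha_1, alpha_3, alpha_2). So the algebra is type C_3, i.e. sp(6).

C_3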